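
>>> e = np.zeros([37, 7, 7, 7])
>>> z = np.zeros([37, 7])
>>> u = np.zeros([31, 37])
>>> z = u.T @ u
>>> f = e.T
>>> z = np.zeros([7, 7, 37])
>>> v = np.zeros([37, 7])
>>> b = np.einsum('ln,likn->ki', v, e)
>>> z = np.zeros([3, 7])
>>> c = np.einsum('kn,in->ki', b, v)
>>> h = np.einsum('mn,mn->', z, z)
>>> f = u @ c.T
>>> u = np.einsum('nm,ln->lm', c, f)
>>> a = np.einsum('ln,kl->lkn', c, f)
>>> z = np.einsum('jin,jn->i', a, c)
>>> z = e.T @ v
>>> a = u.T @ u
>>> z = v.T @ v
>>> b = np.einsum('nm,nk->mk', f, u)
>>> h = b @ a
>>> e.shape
(37, 7, 7, 7)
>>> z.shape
(7, 7)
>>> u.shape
(31, 37)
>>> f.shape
(31, 7)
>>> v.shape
(37, 7)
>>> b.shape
(7, 37)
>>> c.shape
(7, 37)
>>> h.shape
(7, 37)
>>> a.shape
(37, 37)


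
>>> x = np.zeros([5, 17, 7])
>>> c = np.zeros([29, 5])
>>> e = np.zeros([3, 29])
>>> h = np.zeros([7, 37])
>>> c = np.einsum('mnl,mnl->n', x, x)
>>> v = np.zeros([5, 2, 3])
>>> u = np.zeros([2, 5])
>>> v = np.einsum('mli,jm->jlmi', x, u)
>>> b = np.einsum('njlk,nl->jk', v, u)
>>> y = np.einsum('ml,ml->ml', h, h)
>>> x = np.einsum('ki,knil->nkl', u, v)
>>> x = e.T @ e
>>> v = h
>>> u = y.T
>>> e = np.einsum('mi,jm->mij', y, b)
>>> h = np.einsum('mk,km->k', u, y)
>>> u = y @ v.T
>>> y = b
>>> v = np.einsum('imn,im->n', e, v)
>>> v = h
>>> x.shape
(29, 29)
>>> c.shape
(17,)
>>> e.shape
(7, 37, 17)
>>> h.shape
(7,)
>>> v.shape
(7,)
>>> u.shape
(7, 7)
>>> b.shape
(17, 7)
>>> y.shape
(17, 7)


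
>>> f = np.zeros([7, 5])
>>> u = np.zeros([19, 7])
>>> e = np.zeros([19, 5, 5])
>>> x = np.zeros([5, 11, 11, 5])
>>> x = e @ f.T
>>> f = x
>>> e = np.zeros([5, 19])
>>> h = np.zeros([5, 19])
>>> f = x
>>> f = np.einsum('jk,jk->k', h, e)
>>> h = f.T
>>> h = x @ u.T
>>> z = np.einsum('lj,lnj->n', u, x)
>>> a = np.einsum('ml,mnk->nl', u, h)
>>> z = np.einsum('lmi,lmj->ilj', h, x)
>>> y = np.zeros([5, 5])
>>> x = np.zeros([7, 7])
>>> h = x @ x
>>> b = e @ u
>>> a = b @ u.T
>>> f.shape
(19,)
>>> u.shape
(19, 7)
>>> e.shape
(5, 19)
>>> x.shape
(7, 7)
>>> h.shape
(7, 7)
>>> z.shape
(19, 19, 7)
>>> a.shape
(5, 19)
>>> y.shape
(5, 5)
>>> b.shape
(5, 7)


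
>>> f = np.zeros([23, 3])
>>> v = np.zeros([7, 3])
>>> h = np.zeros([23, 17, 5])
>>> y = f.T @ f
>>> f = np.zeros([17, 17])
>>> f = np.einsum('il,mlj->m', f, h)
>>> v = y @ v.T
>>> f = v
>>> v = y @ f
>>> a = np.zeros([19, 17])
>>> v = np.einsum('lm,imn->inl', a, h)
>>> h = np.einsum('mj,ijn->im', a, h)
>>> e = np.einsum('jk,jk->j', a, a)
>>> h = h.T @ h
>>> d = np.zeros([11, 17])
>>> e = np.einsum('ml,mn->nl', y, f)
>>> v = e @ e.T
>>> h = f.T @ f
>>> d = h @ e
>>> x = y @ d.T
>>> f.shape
(3, 7)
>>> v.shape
(7, 7)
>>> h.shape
(7, 7)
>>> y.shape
(3, 3)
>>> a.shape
(19, 17)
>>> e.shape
(7, 3)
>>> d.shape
(7, 3)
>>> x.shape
(3, 7)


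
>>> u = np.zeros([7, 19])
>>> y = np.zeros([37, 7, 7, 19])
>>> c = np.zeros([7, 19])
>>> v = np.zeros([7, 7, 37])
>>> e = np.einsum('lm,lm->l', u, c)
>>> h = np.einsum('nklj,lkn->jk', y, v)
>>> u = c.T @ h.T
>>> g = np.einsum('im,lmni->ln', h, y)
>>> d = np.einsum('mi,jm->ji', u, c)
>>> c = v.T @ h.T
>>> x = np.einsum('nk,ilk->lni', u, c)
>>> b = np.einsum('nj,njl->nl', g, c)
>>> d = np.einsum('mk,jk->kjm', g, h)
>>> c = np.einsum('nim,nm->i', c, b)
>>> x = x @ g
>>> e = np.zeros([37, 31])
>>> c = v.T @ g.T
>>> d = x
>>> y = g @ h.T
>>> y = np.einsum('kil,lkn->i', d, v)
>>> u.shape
(19, 19)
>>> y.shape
(19,)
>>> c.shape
(37, 7, 37)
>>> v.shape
(7, 7, 37)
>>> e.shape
(37, 31)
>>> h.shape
(19, 7)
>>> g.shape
(37, 7)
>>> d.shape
(7, 19, 7)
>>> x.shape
(7, 19, 7)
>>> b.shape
(37, 19)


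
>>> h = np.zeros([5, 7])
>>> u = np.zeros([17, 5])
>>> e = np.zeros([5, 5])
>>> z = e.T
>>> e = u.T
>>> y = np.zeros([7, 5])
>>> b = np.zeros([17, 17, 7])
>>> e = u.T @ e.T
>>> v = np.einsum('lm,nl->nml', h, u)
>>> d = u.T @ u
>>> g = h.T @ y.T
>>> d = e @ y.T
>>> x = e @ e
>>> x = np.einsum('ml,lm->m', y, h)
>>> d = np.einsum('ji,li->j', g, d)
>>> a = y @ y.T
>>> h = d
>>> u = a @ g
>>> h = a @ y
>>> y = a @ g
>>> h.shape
(7, 5)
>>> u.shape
(7, 7)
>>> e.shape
(5, 5)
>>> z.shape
(5, 5)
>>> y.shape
(7, 7)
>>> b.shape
(17, 17, 7)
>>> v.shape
(17, 7, 5)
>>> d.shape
(7,)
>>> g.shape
(7, 7)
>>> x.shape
(7,)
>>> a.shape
(7, 7)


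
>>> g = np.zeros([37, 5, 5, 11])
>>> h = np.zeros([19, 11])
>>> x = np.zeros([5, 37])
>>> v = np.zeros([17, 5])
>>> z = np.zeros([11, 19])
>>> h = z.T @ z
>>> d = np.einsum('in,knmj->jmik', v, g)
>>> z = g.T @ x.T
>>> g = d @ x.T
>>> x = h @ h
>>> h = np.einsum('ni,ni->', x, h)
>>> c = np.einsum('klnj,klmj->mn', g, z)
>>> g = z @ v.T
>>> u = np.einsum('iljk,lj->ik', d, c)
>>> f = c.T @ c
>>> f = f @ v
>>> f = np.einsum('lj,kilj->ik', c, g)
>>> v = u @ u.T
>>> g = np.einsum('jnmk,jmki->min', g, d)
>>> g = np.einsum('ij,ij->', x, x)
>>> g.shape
()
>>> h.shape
()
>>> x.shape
(19, 19)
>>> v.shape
(11, 11)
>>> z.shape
(11, 5, 5, 5)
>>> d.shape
(11, 5, 17, 37)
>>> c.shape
(5, 17)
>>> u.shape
(11, 37)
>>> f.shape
(5, 11)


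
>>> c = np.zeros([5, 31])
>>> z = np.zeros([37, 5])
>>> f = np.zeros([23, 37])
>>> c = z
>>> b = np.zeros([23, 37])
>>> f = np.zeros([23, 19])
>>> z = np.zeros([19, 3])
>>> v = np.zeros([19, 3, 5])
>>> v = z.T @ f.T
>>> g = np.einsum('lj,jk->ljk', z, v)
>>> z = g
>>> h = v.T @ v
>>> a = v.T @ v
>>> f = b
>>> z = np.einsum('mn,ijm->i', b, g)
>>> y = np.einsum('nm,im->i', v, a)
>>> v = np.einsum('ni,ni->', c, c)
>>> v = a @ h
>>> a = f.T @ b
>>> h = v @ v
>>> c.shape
(37, 5)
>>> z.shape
(19,)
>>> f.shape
(23, 37)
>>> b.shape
(23, 37)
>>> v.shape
(23, 23)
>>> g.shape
(19, 3, 23)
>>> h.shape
(23, 23)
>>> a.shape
(37, 37)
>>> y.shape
(23,)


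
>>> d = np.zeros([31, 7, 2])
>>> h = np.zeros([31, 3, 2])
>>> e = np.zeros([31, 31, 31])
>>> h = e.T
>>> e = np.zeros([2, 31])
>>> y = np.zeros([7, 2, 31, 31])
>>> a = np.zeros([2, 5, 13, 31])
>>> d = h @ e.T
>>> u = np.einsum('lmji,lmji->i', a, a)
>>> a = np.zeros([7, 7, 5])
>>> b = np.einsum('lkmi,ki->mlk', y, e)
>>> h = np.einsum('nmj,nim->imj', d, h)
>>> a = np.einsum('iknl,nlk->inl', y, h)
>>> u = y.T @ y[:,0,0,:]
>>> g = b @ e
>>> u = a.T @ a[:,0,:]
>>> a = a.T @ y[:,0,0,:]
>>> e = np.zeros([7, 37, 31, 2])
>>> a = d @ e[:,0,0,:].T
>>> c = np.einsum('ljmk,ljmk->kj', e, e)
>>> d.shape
(31, 31, 2)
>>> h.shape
(31, 31, 2)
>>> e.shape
(7, 37, 31, 2)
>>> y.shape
(7, 2, 31, 31)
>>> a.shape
(31, 31, 7)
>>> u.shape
(31, 31, 31)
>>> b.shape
(31, 7, 2)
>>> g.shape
(31, 7, 31)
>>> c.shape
(2, 37)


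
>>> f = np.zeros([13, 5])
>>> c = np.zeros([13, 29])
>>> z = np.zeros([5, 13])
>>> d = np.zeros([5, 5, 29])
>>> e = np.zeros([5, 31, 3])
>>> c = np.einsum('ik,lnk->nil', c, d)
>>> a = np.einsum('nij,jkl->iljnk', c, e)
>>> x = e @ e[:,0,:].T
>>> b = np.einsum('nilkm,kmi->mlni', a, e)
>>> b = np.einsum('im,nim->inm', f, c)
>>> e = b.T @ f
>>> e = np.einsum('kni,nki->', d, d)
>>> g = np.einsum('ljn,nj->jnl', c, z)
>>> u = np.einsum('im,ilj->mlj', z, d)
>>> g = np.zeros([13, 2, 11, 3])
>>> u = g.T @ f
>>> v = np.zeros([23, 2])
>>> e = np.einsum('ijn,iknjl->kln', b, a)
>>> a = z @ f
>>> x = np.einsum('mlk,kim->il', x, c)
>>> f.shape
(13, 5)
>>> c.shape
(5, 13, 5)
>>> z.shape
(5, 13)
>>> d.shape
(5, 5, 29)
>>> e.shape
(3, 31, 5)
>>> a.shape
(5, 5)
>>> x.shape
(13, 31)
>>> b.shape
(13, 5, 5)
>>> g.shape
(13, 2, 11, 3)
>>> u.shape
(3, 11, 2, 5)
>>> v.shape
(23, 2)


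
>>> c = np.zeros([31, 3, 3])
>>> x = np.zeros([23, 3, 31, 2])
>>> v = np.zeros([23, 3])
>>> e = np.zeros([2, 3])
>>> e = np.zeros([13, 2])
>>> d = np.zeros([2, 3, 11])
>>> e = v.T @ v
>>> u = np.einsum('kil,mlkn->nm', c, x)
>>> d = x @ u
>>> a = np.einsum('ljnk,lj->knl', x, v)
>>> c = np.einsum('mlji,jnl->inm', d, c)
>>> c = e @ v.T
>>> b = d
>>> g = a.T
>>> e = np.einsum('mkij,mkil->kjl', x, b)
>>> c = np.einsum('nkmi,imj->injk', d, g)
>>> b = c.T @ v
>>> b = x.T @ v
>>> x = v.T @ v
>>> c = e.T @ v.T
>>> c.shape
(23, 2, 23)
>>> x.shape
(3, 3)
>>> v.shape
(23, 3)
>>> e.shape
(3, 2, 23)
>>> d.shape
(23, 3, 31, 23)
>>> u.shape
(2, 23)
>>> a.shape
(2, 31, 23)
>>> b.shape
(2, 31, 3, 3)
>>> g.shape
(23, 31, 2)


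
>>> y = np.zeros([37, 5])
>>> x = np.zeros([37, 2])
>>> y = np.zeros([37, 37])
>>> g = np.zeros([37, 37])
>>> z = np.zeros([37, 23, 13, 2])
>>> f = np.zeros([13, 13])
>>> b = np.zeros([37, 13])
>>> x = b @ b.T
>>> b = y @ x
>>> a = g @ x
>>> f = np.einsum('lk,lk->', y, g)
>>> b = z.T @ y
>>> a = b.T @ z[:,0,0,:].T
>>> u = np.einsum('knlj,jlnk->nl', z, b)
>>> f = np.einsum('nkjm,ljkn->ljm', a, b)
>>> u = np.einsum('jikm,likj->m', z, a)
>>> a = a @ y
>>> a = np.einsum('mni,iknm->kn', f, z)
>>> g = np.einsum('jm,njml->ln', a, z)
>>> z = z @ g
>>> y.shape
(37, 37)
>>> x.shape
(37, 37)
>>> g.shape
(2, 37)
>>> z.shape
(37, 23, 13, 37)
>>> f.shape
(2, 13, 37)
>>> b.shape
(2, 13, 23, 37)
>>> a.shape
(23, 13)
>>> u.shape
(2,)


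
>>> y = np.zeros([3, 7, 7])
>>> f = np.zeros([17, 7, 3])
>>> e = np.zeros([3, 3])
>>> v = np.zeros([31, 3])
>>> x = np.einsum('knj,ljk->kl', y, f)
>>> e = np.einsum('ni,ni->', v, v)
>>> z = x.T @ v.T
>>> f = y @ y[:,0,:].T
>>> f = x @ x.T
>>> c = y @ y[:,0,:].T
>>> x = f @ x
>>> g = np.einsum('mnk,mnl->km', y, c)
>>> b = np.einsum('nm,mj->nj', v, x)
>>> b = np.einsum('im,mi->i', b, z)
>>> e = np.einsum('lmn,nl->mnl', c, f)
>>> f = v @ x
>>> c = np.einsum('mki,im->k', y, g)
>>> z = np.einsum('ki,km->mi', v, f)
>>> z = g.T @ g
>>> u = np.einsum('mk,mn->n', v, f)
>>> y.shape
(3, 7, 7)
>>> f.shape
(31, 17)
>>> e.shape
(7, 3, 3)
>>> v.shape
(31, 3)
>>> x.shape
(3, 17)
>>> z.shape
(3, 3)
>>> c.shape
(7,)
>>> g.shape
(7, 3)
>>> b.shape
(31,)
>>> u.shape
(17,)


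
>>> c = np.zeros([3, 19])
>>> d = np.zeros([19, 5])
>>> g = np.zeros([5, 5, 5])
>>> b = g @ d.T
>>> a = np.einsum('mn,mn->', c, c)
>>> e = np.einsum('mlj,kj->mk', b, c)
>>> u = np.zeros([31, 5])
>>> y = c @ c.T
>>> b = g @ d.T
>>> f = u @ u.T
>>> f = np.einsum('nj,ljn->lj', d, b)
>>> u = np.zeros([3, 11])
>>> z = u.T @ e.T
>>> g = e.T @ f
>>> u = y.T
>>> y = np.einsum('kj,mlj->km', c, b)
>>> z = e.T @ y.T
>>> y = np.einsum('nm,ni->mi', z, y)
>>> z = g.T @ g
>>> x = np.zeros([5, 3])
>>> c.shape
(3, 19)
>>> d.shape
(19, 5)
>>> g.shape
(3, 5)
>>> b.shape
(5, 5, 19)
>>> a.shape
()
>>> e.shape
(5, 3)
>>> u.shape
(3, 3)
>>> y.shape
(3, 5)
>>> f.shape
(5, 5)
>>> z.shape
(5, 5)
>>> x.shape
(5, 3)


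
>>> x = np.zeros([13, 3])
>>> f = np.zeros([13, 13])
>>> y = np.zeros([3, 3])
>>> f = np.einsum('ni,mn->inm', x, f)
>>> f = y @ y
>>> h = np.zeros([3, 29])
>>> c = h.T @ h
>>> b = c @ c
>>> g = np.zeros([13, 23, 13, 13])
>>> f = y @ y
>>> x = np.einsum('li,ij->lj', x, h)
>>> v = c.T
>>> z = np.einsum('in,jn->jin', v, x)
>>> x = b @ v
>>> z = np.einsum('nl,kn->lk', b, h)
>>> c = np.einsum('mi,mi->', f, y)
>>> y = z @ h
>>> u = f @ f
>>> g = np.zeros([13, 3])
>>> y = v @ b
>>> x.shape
(29, 29)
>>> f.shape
(3, 3)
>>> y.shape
(29, 29)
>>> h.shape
(3, 29)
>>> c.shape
()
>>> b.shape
(29, 29)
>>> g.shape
(13, 3)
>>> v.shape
(29, 29)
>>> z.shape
(29, 3)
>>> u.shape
(3, 3)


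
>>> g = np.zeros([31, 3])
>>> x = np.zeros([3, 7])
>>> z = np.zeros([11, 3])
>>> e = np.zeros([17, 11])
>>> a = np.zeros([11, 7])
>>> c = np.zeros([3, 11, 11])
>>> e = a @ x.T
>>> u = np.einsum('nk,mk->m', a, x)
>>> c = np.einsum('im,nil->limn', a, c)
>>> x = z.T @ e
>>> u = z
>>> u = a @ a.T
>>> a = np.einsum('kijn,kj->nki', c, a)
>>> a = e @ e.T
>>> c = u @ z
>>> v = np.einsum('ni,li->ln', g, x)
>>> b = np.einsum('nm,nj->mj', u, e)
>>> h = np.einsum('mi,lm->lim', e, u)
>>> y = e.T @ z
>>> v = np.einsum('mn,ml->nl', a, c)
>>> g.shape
(31, 3)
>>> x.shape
(3, 3)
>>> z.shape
(11, 3)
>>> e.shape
(11, 3)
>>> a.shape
(11, 11)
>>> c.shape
(11, 3)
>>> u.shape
(11, 11)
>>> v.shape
(11, 3)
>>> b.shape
(11, 3)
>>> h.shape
(11, 3, 11)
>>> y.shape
(3, 3)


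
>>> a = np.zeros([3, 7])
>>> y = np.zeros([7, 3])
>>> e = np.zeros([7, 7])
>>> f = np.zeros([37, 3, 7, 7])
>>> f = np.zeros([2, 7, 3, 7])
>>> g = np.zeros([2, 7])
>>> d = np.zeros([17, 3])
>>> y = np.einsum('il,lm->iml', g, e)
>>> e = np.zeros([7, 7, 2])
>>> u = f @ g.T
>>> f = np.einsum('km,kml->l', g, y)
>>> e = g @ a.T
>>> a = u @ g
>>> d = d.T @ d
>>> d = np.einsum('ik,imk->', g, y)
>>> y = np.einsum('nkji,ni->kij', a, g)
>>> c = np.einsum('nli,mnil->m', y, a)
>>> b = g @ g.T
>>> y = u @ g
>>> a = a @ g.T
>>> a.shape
(2, 7, 3, 2)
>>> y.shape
(2, 7, 3, 7)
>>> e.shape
(2, 3)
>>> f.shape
(7,)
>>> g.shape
(2, 7)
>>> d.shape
()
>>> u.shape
(2, 7, 3, 2)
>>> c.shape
(2,)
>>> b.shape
(2, 2)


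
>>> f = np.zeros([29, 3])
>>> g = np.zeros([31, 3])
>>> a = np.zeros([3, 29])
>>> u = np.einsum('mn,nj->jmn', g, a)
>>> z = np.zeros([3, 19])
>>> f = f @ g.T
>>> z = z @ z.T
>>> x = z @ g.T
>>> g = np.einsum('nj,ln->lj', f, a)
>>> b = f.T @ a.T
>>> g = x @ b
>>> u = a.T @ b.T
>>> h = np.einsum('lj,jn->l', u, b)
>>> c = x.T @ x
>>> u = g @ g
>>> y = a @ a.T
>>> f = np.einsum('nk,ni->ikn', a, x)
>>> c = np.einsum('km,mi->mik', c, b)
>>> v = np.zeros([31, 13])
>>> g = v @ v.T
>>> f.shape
(31, 29, 3)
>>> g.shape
(31, 31)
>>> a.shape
(3, 29)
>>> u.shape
(3, 3)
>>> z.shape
(3, 3)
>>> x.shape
(3, 31)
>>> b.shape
(31, 3)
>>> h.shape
(29,)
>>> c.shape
(31, 3, 31)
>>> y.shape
(3, 3)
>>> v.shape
(31, 13)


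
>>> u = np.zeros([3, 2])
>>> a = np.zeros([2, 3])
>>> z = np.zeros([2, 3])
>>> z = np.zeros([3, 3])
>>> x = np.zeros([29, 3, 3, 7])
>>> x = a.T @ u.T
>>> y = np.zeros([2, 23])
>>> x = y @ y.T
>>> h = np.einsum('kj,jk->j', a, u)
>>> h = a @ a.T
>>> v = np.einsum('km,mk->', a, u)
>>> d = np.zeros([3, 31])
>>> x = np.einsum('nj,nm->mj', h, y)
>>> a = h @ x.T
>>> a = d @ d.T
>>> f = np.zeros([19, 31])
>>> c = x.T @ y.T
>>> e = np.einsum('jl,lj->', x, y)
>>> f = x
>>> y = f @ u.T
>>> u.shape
(3, 2)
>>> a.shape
(3, 3)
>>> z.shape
(3, 3)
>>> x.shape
(23, 2)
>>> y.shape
(23, 3)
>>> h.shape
(2, 2)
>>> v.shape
()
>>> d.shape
(3, 31)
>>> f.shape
(23, 2)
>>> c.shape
(2, 2)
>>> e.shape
()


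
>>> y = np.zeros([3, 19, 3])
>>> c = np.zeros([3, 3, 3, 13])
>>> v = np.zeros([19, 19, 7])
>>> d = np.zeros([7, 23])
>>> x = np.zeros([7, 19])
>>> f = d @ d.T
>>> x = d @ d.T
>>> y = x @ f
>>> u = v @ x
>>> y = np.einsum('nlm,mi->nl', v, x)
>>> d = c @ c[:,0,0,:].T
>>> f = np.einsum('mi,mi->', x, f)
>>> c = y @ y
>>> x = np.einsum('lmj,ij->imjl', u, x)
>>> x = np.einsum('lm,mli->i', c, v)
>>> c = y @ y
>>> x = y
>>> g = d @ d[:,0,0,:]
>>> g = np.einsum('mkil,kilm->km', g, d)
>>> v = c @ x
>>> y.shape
(19, 19)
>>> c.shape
(19, 19)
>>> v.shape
(19, 19)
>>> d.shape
(3, 3, 3, 3)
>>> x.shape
(19, 19)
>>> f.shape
()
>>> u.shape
(19, 19, 7)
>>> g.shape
(3, 3)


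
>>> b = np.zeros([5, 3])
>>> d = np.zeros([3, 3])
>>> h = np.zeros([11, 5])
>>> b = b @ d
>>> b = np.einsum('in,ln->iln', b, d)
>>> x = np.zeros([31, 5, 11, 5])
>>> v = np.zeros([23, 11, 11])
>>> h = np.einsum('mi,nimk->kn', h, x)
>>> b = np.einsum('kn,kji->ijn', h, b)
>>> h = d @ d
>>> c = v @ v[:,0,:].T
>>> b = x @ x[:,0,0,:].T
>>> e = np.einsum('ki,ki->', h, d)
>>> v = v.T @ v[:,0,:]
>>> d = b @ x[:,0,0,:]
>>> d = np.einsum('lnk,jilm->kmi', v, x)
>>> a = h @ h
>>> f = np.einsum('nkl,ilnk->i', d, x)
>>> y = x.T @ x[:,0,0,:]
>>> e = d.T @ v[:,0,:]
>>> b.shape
(31, 5, 11, 31)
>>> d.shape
(11, 5, 5)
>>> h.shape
(3, 3)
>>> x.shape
(31, 5, 11, 5)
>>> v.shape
(11, 11, 11)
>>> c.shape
(23, 11, 23)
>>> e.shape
(5, 5, 11)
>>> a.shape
(3, 3)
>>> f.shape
(31,)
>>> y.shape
(5, 11, 5, 5)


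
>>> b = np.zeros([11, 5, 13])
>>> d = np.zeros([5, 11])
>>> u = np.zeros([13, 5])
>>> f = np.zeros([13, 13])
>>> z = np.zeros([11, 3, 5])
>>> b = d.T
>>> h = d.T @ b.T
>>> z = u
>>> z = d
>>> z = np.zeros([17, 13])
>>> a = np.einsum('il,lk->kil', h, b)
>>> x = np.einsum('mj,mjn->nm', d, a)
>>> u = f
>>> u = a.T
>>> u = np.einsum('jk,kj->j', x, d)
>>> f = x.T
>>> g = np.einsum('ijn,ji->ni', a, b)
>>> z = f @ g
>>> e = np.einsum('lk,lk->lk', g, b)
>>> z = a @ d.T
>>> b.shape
(11, 5)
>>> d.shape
(5, 11)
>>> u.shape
(11,)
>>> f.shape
(5, 11)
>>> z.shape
(5, 11, 5)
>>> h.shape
(11, 11)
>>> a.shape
(5, 11, 11)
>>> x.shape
(11, 5)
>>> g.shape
(11, 5)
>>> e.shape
(11, 5)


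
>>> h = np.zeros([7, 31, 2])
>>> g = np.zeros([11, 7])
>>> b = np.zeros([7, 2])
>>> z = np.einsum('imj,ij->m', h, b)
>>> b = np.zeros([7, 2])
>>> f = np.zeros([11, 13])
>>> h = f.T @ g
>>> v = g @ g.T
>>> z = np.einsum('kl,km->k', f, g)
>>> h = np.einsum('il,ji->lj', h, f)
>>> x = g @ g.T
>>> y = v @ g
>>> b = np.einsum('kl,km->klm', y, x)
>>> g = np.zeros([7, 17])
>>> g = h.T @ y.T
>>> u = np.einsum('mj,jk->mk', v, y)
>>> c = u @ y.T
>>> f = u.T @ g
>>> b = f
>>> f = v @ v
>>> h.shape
(7, 11)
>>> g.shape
(11, 11)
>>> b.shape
(7, 11)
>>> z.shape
(11,)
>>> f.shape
(11, 11)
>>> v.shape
(11, 11)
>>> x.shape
(11, 11)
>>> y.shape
(11, 7)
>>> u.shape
(11, 7)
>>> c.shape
(11, 11)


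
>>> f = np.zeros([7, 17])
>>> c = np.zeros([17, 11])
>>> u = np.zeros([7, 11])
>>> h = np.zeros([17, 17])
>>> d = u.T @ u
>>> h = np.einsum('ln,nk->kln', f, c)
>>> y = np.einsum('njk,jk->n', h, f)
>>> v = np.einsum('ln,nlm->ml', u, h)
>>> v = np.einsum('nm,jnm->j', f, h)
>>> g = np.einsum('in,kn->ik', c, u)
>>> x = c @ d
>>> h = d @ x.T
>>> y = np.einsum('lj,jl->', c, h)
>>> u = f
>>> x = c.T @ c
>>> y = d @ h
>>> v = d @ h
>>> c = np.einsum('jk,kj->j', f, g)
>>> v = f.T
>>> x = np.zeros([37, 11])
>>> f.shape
(7, 17)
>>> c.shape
(7,)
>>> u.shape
(7, 17)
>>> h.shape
(11, 17)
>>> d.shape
(11, 11)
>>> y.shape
(11, 17)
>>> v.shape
(17, 7)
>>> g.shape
(17, 7)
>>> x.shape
(37, 11)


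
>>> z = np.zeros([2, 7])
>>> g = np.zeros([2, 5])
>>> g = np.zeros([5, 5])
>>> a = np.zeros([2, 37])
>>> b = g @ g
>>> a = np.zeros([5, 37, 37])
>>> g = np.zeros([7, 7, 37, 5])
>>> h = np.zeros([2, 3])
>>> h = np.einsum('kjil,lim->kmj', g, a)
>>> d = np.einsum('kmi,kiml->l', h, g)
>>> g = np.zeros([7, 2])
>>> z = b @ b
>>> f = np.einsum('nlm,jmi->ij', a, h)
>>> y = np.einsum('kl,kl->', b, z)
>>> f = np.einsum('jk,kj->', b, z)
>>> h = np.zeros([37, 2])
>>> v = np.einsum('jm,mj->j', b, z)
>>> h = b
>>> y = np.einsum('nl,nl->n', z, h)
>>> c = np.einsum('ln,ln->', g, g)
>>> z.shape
(5, 5)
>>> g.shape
(7, 2)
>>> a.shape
(5, 37, 37)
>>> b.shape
(5, 5)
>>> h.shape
(5, 5)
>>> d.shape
(5,)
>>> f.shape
()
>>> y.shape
(5,)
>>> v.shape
(5,)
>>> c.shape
()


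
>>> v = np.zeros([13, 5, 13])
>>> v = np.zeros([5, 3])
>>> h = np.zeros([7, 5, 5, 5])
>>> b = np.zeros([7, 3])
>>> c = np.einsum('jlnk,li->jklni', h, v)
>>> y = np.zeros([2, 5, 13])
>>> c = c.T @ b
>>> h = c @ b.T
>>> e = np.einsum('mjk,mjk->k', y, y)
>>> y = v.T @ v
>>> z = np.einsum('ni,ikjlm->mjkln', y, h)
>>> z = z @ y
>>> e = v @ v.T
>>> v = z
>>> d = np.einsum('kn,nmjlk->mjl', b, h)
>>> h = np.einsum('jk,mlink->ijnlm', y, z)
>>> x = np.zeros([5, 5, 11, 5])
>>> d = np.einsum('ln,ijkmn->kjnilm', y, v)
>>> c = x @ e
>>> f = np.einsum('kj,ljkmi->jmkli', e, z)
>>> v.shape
(7, 5, 5, 5, 3)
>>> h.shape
(5, 3, 5, 5, 7)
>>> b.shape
(7, 3)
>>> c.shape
(5, 5, 11, 5)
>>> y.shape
(3, 3)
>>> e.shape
(5, 5)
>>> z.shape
(7, 5, 5, 5, 3)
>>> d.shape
(5, 5, 3, 7, 3, 5)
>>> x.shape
(5, 5, 11, 5)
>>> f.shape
(5, 5, 5, 7, 3)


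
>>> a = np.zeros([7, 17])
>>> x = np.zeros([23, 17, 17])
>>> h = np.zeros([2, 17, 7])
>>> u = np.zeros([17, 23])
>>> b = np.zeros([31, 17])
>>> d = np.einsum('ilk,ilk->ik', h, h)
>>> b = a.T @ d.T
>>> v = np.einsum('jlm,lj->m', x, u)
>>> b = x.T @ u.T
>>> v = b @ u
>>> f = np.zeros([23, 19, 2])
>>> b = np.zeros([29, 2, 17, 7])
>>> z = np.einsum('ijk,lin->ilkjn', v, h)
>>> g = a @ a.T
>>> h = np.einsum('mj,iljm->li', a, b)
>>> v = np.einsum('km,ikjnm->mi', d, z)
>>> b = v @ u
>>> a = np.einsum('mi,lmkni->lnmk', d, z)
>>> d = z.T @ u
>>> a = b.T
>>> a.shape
(23, 7)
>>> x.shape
(23, 17, 17)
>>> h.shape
(2, 29)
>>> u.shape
(17, 23)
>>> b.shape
(7, 23)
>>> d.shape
(7, 17, 23, 2, 23)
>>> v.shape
(7, 17)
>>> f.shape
(23, 19, 2)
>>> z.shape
(17, 2, 23, 17, 7)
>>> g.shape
(7, 7)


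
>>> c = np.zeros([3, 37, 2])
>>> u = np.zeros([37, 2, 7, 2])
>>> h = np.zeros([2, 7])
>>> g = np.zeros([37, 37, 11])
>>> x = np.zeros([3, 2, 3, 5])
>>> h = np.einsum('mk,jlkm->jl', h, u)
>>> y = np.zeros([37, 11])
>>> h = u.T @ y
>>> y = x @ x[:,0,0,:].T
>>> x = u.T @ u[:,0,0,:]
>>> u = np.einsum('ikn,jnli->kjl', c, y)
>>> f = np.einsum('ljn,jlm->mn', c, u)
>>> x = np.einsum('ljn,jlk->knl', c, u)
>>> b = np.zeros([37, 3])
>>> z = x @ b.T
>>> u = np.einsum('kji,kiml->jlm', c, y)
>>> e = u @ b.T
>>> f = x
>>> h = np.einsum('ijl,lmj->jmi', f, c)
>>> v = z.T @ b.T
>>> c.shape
(3, 37, 2)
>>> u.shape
(37, 3, 3)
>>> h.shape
(2, 37, 3)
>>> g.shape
(37, 37, 11)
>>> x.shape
(3, 2, 3)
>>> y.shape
(3, 2, 3, 3)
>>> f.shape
(3, 2, 3)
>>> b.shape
(37, 3)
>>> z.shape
(3, 2, 37)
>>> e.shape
(37, 3, 37)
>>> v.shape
(37, 2, 37)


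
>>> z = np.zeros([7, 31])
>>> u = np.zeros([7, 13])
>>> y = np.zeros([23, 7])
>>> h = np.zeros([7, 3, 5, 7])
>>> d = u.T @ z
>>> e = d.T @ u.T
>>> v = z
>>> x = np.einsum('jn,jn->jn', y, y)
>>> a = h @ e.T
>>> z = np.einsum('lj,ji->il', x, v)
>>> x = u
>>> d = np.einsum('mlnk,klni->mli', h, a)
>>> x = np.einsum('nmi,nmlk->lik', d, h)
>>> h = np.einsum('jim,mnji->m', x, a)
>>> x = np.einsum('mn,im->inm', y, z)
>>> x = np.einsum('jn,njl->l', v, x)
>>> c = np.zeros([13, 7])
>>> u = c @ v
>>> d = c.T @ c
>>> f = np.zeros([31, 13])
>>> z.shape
(31, 23)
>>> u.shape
(13, 31)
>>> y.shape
(23, 7)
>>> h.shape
(7,)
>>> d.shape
(7, 7)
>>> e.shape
(31, 7)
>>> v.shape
(7, 31)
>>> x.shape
(23,)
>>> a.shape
(7, 3, 5, 31)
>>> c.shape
(13, 7)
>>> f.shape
(31, 13)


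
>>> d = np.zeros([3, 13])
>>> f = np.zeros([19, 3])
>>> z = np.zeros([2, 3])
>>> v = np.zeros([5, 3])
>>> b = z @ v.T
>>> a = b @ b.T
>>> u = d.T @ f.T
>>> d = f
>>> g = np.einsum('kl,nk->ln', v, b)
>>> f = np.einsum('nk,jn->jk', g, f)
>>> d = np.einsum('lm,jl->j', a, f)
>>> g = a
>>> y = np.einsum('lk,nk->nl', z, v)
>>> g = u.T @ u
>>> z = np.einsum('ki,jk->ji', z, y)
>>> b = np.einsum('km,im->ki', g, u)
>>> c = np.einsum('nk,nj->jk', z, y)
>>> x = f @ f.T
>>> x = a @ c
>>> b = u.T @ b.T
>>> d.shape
(19,)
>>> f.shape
(19, 2)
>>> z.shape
(5, 3)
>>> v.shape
(5, 3)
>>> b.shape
(19, 19)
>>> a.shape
(2, 2)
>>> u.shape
(13, 19)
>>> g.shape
(19, 19)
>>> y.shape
(5, 2)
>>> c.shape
(2, 3)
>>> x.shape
(2, 3)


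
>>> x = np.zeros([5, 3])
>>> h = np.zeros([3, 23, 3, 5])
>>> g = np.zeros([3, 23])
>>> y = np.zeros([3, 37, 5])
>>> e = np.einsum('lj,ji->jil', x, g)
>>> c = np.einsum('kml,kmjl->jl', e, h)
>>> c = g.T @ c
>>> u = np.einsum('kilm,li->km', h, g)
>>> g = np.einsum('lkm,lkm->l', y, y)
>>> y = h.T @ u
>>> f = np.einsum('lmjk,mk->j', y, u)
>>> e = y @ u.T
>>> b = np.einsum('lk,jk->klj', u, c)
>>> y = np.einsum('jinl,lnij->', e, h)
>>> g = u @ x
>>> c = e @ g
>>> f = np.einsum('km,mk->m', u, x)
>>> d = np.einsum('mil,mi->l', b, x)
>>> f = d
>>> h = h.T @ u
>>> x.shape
(5, 3)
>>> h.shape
(5, 3, 23, 5)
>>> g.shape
(3, 3)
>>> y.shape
()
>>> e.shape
(5, 3, 23, 3)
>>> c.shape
(5, 3, 23, 3)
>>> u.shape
(3, 5)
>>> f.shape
(23,)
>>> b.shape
(5, 3, 23)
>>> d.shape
(23,)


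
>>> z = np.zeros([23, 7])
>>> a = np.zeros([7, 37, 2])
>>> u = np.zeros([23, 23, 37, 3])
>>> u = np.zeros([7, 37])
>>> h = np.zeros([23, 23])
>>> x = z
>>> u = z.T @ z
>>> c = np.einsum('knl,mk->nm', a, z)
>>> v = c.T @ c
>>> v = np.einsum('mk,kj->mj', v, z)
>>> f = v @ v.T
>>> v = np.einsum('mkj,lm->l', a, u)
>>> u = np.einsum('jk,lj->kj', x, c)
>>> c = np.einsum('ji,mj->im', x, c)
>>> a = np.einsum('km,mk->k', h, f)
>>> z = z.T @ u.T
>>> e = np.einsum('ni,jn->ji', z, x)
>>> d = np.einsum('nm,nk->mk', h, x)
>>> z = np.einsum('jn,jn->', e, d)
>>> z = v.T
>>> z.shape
(7,)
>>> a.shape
(23,)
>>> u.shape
(7, 23)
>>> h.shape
(23, 23)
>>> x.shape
(23, 7)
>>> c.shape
(7, 37)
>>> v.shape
(7,)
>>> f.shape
(23, 23)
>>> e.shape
(23, 7)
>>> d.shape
(23, 7)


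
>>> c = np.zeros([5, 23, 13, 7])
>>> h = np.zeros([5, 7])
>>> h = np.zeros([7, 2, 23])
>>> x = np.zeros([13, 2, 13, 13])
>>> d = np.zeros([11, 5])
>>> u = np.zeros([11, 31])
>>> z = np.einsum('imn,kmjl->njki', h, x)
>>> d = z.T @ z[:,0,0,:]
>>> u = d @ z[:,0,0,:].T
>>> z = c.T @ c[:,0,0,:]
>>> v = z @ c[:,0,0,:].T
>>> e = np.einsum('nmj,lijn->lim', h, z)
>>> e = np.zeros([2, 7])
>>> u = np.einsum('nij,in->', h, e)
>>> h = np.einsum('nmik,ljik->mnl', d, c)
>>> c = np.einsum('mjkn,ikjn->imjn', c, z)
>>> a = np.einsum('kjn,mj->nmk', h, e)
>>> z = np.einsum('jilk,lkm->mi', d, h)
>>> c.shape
(7, 5, 23, 7)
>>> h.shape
(13, 7, 5)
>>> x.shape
(13, 2, 13, 13)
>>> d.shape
(7, 13, 13, 7)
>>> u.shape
()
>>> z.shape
(5, 13)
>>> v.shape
(7, 13, 23, 5)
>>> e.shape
(2, 7)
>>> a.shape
(5, 2, 13)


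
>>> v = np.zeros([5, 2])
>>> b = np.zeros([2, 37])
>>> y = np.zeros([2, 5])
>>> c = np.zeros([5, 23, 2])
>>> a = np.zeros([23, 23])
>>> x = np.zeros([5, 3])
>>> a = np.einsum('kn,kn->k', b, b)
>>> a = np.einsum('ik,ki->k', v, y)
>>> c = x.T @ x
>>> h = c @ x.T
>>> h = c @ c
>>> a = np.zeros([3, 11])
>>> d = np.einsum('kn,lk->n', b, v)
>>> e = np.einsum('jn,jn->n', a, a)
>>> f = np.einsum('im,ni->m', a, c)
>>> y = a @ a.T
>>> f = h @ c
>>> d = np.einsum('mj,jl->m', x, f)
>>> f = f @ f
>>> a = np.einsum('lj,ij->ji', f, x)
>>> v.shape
(5, 2)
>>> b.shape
(2, 37)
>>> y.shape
(3, 3)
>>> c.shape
(3, 3)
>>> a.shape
(3, 5)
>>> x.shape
(5, 3)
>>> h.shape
(3, 3)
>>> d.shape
(5,)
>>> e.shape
(11,)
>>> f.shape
(3, 3)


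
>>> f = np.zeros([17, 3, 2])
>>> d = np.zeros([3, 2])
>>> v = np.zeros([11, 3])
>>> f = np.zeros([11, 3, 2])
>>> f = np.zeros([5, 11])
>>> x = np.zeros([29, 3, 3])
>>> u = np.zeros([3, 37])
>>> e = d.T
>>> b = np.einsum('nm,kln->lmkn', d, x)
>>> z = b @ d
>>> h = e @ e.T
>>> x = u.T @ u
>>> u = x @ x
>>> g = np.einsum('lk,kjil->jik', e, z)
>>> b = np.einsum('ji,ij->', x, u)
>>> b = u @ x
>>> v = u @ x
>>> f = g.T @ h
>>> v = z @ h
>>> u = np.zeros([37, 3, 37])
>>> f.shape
(3, 29, 2)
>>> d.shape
(3, 2)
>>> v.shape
(3, 2, 29, 2)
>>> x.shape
(37, 37)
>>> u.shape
(37, 3, 37)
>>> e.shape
(2, 3)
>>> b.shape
(37, 37)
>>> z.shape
(3, 2, 29, 2)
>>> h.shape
(2, 2)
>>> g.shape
(2, 29, 3)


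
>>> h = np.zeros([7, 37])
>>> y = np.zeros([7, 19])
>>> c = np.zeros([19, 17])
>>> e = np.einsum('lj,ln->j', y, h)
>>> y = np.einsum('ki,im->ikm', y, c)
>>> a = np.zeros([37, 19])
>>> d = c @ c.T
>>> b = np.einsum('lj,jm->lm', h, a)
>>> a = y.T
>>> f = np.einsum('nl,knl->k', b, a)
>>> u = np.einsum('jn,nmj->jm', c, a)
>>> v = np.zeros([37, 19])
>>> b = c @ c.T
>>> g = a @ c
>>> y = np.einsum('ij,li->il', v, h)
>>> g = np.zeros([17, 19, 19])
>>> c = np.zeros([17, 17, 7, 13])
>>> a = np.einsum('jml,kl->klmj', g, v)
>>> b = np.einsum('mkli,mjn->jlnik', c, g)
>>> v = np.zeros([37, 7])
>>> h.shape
(7, 37)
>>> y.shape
(37, 7)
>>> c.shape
(17, 17, 7, 13)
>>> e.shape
(19,)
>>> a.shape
(37, 19, 19, 17)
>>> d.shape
(19, 19)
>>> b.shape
(19, 7, 19, 13, 17)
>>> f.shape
(17,)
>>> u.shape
(19, 7)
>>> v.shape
(37, 7)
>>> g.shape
(17, 19, 19)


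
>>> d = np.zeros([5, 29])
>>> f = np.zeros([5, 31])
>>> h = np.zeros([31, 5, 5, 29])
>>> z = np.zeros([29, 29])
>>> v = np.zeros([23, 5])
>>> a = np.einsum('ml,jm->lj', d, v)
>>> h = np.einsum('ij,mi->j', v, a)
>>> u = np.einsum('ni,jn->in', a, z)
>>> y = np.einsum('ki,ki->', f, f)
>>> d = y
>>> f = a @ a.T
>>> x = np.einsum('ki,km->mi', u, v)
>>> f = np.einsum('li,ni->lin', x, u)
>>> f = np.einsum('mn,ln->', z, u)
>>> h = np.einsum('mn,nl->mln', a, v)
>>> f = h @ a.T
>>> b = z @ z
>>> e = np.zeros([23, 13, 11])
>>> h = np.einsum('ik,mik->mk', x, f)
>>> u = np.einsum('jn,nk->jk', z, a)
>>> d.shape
()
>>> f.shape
(29, 5, 29)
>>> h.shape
(29, 29)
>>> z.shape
(29, 29)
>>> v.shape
(23, 5)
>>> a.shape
(29, 23)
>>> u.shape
(29, 23)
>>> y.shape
()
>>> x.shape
(5, 29)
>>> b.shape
(29, 29)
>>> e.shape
(23, 13, 11)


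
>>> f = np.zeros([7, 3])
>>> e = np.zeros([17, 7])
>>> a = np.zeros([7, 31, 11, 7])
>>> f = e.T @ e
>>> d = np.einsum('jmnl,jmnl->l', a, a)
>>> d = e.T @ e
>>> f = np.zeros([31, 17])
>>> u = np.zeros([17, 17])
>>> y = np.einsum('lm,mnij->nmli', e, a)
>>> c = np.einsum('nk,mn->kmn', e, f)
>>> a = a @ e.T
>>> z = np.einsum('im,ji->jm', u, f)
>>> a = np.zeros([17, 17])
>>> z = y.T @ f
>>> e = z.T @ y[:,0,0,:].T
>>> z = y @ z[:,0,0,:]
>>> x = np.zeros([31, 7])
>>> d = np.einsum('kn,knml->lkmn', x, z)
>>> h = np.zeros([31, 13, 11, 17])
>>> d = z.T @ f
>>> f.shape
(31, 17)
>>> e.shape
(17, 7, 17, 31)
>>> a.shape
(17, 17)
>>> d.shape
(17, 17, 7, 17)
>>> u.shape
(17, 17)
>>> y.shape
(31, 7, 17, 11)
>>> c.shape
(7, 31, 17)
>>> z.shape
(31, 7, 17, 17)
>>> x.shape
(31, 7)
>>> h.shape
(31, 13, 11, 17)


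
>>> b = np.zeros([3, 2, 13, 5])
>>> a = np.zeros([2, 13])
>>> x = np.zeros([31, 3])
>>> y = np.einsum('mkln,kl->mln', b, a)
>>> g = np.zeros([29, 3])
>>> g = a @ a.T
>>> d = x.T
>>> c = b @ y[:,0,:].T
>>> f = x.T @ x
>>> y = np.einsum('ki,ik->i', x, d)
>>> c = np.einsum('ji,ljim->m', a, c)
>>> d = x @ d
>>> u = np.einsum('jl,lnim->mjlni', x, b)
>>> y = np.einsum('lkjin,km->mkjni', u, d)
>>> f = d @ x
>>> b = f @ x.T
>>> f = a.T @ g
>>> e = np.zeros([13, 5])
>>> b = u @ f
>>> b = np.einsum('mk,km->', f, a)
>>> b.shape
()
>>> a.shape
(2, 13)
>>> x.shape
(31, 3)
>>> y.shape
(31, 31, 3, 13, 2)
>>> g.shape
(2, 2)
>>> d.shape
(31, 31)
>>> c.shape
(3,)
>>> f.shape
(13, 2)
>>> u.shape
(5, 31, 3, 2, 13)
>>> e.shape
(13, 5)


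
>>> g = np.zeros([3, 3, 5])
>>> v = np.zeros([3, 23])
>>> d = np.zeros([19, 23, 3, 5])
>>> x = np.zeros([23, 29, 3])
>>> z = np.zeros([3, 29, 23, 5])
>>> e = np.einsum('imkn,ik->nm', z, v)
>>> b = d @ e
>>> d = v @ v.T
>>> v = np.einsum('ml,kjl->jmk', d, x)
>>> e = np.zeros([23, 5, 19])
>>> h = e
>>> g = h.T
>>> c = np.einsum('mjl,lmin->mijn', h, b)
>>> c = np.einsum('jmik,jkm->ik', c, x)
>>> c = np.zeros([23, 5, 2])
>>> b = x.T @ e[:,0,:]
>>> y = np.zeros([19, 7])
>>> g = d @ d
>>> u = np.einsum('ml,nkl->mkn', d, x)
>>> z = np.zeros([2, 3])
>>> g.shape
(3, 3)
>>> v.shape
(29, 3, 23)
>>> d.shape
(3, 3)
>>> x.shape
(23, 29, 3)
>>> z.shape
(2, 3)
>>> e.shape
(23, 5, 19)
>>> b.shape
(3, 29, 19)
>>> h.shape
(23, 5, 19)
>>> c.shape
(23, 5, 2)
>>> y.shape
(19, 7)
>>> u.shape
(3, 29, 23)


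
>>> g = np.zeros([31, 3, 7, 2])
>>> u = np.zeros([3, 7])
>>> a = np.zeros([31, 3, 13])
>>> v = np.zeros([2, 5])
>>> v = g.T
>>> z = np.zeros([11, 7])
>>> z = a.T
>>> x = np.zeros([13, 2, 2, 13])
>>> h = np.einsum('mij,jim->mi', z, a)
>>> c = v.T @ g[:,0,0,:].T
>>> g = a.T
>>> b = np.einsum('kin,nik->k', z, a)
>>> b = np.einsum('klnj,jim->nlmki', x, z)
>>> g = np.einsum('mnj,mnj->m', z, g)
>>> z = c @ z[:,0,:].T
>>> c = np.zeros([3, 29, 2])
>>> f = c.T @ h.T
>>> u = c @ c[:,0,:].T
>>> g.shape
(13,)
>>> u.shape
(3, 29, 3)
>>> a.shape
(31, 3, 13)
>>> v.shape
(2, 7, 3, 31)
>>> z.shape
(31, 3, 7, 13)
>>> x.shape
(13, 2, 2, 13)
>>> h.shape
(13, 3)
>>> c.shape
(3, 29, 2)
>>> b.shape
(2, 2, 31, 13, 3)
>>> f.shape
(2, 29, 13)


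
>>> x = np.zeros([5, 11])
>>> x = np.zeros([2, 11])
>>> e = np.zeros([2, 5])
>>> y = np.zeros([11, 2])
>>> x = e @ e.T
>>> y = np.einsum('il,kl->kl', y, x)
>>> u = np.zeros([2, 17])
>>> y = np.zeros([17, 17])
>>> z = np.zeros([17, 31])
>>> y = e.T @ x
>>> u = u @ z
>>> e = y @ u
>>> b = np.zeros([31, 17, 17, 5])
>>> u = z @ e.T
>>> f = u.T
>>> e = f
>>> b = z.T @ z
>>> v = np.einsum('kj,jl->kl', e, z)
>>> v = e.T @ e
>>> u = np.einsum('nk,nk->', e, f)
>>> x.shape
(2, 2)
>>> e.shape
(5, 17)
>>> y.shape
(5, 2)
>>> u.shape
()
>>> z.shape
(17, 31)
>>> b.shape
(31, 31)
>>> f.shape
(5, 17)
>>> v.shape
(17, 17)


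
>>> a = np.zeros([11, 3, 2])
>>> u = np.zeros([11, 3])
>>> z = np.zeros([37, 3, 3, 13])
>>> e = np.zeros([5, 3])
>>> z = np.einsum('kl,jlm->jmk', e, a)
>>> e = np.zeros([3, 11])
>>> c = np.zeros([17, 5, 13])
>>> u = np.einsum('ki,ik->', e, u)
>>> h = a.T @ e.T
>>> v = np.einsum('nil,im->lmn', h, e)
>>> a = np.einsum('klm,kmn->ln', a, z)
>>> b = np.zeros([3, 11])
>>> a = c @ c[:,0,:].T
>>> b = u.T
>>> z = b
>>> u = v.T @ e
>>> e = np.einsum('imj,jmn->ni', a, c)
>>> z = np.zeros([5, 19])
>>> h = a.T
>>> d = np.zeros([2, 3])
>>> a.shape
(17, 5, 17)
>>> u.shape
(2, 11, 11)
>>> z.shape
(5, 19)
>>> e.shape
(13, 17)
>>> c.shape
(17, 5, 13)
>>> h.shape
(17, 5, 17)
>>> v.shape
(3, 11, 2)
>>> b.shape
()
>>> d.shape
(2, 3)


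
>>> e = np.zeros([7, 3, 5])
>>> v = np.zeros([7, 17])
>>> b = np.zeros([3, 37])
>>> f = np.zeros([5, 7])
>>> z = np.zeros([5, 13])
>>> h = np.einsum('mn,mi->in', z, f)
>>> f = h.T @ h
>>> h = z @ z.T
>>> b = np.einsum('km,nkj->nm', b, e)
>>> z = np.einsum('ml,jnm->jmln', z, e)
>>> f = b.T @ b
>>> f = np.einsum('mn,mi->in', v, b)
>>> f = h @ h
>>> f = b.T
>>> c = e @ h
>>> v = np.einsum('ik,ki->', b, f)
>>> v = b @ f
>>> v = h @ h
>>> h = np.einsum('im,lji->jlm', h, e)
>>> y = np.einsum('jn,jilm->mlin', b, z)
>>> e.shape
(7, 3, 5)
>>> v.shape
(5, 5)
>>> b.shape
(7, 37)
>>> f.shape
(37, 7)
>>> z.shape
(7, 5, 13, 3)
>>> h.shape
(3, 7, 5)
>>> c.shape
(7, 3, 5)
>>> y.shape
(3, 13, 5, 37)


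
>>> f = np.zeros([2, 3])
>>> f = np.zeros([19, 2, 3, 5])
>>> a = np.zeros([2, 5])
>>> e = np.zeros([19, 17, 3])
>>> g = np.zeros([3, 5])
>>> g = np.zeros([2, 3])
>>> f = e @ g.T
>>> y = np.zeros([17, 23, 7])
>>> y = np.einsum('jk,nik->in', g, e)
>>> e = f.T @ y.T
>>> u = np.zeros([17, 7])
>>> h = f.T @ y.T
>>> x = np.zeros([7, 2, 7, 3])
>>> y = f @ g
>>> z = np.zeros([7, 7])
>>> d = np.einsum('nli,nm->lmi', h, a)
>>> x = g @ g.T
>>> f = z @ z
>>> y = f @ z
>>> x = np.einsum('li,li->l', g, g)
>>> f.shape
(7, 7)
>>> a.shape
(2, 5)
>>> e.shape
(2, 17, 17)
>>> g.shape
(2, 3)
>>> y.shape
(7, 7)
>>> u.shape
(17, 7)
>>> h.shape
(2, 17, 17)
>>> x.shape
(2,)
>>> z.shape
(7, 7)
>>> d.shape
(17, 5, 17)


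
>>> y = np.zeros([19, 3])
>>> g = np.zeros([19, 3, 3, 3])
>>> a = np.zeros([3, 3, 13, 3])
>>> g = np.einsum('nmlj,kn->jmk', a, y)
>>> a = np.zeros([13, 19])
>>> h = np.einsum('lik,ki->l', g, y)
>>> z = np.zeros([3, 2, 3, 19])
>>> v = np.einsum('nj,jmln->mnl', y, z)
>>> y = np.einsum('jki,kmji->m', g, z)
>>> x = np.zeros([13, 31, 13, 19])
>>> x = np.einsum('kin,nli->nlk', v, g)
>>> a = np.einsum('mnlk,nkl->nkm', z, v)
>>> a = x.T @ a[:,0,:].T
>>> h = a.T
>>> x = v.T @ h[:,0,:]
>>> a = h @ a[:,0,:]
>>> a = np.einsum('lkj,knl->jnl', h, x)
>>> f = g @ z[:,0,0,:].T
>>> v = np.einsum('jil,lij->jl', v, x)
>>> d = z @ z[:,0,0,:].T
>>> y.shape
(2,)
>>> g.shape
(3, 3, 19)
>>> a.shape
(2, 19, 2)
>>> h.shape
(2, 3, 2)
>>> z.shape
(3, 2, 3, 19)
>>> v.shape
(2, 3)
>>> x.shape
(3, 19, 2)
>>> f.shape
(3, 3, 3)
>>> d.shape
(3, 2, 3, 3)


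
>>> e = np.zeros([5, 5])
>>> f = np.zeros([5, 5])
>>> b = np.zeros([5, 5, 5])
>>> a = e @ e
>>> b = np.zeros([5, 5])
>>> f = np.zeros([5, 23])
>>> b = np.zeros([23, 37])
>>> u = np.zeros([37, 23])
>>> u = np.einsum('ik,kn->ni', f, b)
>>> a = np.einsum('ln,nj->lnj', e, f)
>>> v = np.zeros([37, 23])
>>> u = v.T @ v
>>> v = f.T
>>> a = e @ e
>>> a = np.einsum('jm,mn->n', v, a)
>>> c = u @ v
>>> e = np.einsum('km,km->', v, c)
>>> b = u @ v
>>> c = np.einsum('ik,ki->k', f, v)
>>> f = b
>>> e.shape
()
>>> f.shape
(23, 5)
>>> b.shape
(23, 5)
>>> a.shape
(5,)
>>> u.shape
(23, 23)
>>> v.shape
(23, 5)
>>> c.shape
(23,)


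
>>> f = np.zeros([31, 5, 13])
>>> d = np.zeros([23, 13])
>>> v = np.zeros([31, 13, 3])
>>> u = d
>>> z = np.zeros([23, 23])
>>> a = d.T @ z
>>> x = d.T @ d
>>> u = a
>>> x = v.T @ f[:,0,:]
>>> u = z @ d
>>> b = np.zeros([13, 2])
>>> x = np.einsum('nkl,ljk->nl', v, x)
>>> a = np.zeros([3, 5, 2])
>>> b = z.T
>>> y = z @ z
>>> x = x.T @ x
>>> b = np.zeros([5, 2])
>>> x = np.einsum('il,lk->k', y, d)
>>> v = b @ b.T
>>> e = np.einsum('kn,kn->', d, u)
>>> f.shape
(31, 5, 13)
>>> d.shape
(23, 13)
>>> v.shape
(5, 5)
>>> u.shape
(23, 13)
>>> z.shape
(23, 23)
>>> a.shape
(3, 5, 2)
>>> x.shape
(13,)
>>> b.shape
(5, 2)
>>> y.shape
(23, 23)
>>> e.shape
()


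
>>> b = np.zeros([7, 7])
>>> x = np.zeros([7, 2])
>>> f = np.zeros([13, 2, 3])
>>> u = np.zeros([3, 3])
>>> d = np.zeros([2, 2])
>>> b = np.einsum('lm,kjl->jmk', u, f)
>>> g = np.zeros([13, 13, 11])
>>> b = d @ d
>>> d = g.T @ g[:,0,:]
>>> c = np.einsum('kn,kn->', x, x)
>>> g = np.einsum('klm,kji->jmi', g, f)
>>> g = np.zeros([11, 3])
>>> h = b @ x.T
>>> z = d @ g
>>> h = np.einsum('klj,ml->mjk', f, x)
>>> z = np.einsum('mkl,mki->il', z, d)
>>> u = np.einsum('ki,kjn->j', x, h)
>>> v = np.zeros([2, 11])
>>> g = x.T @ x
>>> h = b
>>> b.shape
(2, 2)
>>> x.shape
(7, 2)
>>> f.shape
(13, 2, 3)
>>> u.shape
(3,)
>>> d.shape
(11, 13, 11)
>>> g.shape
(2, 2)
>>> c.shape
()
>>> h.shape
(2, 2)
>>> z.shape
(11, 3)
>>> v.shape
(2, 11)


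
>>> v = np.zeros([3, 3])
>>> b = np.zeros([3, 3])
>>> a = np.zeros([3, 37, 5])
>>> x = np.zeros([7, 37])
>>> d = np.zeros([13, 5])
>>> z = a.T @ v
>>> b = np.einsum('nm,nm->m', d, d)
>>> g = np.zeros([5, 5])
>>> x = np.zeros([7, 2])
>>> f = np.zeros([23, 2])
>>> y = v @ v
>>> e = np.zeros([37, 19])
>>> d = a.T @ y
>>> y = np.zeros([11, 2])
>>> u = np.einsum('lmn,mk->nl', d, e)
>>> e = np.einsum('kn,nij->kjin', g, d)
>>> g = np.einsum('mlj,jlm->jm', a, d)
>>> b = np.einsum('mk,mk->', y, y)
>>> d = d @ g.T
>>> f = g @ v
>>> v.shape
(3, 3)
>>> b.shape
()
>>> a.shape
(3, 37, 5)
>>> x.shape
(7, 2)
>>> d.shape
(5, 37, 5)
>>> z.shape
(5, 37, 3)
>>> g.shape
(5, 3)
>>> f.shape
(5, 3)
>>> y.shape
(11, 2)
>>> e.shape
(5, 3, 37, 5)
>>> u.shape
(3, 5)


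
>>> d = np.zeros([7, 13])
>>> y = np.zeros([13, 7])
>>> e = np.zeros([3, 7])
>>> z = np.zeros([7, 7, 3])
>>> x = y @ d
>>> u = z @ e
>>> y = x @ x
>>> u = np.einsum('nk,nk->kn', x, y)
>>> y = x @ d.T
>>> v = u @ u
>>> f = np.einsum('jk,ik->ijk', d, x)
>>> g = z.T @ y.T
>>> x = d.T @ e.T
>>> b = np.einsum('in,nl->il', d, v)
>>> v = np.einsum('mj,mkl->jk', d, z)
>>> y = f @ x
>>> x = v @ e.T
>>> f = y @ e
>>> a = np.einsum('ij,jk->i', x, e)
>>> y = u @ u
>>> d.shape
(7, 13)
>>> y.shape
(13, 13)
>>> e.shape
(3, 7)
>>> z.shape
(7, 7, 3)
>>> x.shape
(13, 3)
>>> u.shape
(13, 13)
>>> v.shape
(13, 7)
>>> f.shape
(13, 7, 7)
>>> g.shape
(3, 7, 13)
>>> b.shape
(7, 13)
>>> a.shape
(13,)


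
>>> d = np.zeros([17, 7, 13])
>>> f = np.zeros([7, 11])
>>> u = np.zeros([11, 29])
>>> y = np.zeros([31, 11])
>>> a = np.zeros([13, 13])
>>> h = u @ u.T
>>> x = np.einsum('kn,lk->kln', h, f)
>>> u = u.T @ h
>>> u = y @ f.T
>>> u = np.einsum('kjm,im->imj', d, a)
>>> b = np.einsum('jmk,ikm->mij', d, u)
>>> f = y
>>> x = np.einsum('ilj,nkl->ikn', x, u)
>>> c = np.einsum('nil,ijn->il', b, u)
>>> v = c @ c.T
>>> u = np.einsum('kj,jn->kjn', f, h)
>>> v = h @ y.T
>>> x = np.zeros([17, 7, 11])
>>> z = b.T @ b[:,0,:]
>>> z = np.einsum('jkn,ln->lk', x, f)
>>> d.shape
(17, 7, 13)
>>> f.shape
(31, 11)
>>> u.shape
(31, 11, 11)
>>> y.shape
(31, 11)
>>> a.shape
(13, 13)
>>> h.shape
(11, 11)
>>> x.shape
(17, 7, 11)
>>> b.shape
(7, 13, 17)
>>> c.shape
(13, 17)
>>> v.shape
(11, 31)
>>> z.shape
(31, 7)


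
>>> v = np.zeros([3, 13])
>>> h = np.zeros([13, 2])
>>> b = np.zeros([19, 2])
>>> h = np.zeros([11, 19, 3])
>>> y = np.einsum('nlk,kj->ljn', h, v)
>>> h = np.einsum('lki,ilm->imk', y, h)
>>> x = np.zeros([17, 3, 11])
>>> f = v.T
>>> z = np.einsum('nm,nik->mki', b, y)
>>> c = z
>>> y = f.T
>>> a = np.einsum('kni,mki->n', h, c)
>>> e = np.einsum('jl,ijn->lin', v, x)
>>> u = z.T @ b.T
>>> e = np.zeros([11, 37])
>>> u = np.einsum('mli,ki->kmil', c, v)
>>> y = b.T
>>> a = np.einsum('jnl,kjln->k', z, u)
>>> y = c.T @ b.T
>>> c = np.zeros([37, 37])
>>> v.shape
(3, 13)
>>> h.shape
(11, 3, 13)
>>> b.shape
(19, 2)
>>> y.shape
(13, 11, 19)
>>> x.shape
(17, 3, 11)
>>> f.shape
(13, 3)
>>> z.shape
(2, 11, 13)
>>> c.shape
(37, 37)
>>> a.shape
(3,)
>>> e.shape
(11, 37)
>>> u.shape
(3, 2, 13, 11)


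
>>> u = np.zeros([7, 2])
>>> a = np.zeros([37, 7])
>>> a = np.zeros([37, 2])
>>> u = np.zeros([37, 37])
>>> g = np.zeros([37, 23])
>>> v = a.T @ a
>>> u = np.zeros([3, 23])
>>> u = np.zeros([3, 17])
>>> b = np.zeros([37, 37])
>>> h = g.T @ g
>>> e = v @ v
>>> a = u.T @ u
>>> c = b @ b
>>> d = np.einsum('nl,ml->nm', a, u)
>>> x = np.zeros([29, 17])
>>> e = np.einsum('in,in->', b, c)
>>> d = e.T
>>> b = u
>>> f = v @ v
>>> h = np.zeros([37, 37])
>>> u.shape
(3, 17)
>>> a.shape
(17, 17)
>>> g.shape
(37, 23)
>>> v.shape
(2, 2)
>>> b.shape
(3, 17)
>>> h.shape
(37, 37)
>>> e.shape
()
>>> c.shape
(37, 37)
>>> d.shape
()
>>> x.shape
(29, 17)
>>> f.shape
(2, 2)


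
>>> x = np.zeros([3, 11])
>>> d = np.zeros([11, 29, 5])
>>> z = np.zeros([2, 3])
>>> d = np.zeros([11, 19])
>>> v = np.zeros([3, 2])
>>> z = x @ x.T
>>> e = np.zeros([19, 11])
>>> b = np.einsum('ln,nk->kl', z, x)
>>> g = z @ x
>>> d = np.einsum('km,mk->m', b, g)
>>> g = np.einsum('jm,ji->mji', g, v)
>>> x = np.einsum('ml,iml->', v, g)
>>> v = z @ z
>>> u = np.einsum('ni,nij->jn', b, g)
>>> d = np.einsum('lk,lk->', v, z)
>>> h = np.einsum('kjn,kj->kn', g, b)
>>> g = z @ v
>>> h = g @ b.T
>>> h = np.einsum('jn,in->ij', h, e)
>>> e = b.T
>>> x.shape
()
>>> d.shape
()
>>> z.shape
(3, 3)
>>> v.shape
(3, 3)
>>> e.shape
(3, 11)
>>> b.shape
(11, 3)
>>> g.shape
(3, 3)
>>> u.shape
(2, 11)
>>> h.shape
(19, 3)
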